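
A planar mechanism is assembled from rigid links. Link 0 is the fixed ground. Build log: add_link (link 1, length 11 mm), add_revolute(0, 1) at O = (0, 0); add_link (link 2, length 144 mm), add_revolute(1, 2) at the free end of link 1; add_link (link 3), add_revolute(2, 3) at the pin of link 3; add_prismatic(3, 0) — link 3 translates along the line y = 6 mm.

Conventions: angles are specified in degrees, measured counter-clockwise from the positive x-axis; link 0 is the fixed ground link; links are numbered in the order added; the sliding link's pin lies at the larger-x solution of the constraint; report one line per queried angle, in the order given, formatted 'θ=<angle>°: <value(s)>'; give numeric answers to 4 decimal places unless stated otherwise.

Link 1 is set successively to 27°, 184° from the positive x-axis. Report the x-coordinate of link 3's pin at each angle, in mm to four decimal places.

geometry: r = 11 mm, L = 144 mm, e = 6 mm
θ=27°: crank pin P = (r cos θ, r sin θ) = (9.801072, 4.993895)
θ=27°: h = r sin θ − e = 4.993895 − 6 = -1.006105
θ=27°: x = r cos θ + √(L² − h²) = 9.801072 + 143.996485 = 153.797557
θ=184°: crank pin P = (r cos θ, r sin θ) = (-10.973205, -0.767321)
θ=184°: h = r sin θ − e = -0.767321 − 6 = -6.767321
θ=184°: x = r cos θ + √(L² − h²) = -10.973205 + 143.840896 = 132.867691

θ=27°: 153.7976
θ=184°: 132.8677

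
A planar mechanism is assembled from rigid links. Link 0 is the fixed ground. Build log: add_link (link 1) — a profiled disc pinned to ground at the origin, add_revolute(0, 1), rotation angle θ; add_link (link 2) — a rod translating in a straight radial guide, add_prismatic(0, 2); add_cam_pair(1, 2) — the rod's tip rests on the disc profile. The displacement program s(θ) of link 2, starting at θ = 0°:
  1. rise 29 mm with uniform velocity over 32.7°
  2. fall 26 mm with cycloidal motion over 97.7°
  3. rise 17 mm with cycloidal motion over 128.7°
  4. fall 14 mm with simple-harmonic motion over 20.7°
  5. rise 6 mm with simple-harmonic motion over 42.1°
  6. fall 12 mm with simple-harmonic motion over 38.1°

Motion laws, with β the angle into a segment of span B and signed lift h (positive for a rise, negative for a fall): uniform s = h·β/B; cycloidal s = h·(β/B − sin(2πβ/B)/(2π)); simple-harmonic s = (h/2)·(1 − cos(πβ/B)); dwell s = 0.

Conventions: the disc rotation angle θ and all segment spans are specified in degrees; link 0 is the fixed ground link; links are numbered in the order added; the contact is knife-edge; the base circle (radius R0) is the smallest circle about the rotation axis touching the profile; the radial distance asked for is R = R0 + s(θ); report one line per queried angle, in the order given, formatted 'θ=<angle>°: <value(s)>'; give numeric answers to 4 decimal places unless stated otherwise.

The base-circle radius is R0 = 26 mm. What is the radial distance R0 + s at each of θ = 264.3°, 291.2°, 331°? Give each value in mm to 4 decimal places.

seg 1 [0°–32.7°] uniform, h=29: full span → s += 29 → s = 29.0000
seg 2 [32.7°–130.4°] cycloidal, h=-26: full span → s += -26 → s = 3.0000
seg 3 [130.4°–259.1°] cycloidal, h=17: full span → s += 17 → s = 20.0000
seg 4 [259.1°–279.8°] simple-harmonic, h=-14: θ=264.3° here. β=5.2, B=20.7. -14/2·(1 − cos(π·0.2512)) = -2.0691 → s = 17.9309
seg 4 [259.1°–279.8°] simple-harmonic, h=-14: full span → s += -14 → s = 6.0000
seg 5 [279.8°–321.9°] simple-harmonic, h=6: θ=291.2° here. β=11.4, B=42.1. 6/2·(1 − cos(π·0.2708)) = 1.0216 → s = 7.0216
seg 5 [279.8°–321.9°] simple-harmonic, h=6: full span → s += 6 → s = 12.0000
seg 6 [321.9°–360°] simple-harmonic, h=-12: θ=331° here. β=9.1, B=38.1. -12/2·(1 − cos(π·0.2388)) = -1.6113 → s = 10.3887
θ=264.3°: R = R0 + s = 26 + 17.9309 = 43.9309
θ=291.2°: R = R0 + s = 26 + 7.0216 = 33.0216
θ=331°: R = R0 + s = 26 + 10.3887 = 36.3887

θ=264.3°: 43.9309
θ=291.2°: 33.0216
θ=331°: 36.3887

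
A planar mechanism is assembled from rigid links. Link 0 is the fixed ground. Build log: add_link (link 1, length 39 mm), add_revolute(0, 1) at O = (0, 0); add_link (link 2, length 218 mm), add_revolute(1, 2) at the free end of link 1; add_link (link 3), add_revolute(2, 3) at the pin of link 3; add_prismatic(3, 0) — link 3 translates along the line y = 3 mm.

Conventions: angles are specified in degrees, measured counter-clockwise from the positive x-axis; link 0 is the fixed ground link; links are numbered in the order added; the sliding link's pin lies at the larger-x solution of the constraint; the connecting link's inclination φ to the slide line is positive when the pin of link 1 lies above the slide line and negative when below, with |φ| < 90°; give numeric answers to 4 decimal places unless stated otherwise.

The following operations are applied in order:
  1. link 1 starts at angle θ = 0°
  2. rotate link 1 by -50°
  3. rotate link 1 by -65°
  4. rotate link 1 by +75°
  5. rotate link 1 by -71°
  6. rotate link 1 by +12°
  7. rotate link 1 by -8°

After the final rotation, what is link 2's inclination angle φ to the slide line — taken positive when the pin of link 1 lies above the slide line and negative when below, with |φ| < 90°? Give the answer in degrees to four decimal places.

geometry: r = 39 mm, L = 218 mm, e = 3 mm; θ starts at 0°
rotate link 1 by -50°: θ ← 0° -50° = -50°
rotate link 1 by -65°: θ ← -50° -65° = -115°
rotate link 1 by +75°: θ ← -115° +75° = -40°
rotate link 1 by -71°: θ ← -40° -71° = -111°
rotate link 1 by +12°: θ ← -111° +12° = -99°
rotate link 1 by -8°: θ ← -99° -8° = -107°
h = r sin θ − e = -37.295885 − 3 = -40.295885
sin φ = h / L = -40.295885 / 218 = -0.18484351
φ = arcsin(-0.18484351) = -10.652009°

-10.6520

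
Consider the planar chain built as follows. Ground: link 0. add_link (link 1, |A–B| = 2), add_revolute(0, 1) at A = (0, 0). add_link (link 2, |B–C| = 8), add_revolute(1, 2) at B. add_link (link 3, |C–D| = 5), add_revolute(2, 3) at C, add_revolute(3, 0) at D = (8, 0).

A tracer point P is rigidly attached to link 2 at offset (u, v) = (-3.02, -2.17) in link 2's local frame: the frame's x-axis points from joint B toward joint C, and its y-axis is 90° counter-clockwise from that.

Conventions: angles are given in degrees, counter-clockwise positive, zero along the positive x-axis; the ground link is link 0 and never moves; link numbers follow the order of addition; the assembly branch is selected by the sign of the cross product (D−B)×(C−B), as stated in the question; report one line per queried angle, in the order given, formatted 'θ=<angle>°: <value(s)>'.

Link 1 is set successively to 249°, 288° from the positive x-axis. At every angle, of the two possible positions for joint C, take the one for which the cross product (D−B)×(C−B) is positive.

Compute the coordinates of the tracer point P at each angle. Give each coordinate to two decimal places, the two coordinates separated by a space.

A=(0,0), D=(8.00,0)
θ=249°: B = A + 2.00·(cos249°, sin249°) = (-0.7167, -1.8672)
θ=249°: |BD| = 8.9145
θ=249°: circle(B,8.00) ∩ circle(D,5.00): a=6.6447, h=4.4551
θ=249°:   candidates: C₊=(4.8474,3.8809) cross=39.715; C₋=(6.7137,-4.8317) cross=-39.715
θ=249°:   branch + wants cross > 0 → take C=(4.8474,3.8809) (cross=39.715)
θ=249°: ex = (C−B)/|BC| = (0.6955,0.7185); ey = (-0.7185,0.6955)
θ=249°: P = B + -3.02·ex + -2.17·ey = (-1.2580,-5.5463)
θ=288°: B = A + 2.00·(cos288°, sin288°) = (0.6180, -1.9021)
θ=288°: |BD| = 7.6231
θ=288°: circle(B,8.00) ∩ circle(D,5.00): a=6.3696, h=4.8403
θ=288°:   candidates: C₊=(5.5784,4.3744) cross=36.898; C₋=(7.9939,-5.0000) cross=-36.898
θ=288°:   branch + wants cross > 0 → take C=(5.5784,4.3744) (cross=36.898)
θ=288°: ex = (C−B)/|BC| = (0.6200,0.7846); ey = (-0.7846,0.6200)
θ=288°: P = B + -3.02·ex + -2.17·ey = (0.4480,-5.6170)

θ=249°: -1.26 -5.55
θ=288°: 0.45 -5.62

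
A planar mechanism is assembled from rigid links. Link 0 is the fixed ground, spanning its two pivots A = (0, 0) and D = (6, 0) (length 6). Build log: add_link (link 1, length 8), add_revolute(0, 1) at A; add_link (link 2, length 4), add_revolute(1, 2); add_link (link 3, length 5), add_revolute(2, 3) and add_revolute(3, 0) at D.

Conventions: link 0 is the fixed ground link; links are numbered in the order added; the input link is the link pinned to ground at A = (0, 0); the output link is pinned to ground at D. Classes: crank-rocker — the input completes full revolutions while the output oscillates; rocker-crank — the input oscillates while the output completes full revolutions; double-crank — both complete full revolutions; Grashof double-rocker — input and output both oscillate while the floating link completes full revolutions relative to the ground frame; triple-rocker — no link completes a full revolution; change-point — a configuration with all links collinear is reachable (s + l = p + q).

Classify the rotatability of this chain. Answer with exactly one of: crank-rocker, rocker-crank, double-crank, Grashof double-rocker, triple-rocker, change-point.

lengths: ground=6, input=8, coupler=4, output=5
sorted: s=4 (shortest), l=8 (longest), p+q=11
s + l = 12 vs p + q = 11
s + l > p + q → non-Grashof → no link fully rotates → triple-rocker

triple-rocker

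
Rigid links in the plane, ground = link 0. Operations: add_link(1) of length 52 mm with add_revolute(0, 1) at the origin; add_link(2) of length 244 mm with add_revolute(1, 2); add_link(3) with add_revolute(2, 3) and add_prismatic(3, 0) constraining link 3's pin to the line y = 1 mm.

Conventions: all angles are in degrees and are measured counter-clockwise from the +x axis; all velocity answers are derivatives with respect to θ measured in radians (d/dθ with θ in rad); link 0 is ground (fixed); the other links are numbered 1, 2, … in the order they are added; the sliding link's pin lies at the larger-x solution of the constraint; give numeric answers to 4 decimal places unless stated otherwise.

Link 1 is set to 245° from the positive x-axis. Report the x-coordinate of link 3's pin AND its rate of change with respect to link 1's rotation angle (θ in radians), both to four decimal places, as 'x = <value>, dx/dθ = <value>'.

geometry: r = 52 mm, L = 244 mm, e = 1 mm
crank pin P = (r cos θ, r sin θ) = (-21.976150, -47.128005)
h = r sin θ − e = -47.128005 − 1 = -48.128005
x = r cos θ + √(L² − h²) = -21.976150 + 239.206386 = 217.230236
dx/dθ = −r sin θ − h·r cos θ/√(L² − h²) (θ in radians; h = -48.128005) = 42.706433

x = 217.2302, dx/dθ = 42.7064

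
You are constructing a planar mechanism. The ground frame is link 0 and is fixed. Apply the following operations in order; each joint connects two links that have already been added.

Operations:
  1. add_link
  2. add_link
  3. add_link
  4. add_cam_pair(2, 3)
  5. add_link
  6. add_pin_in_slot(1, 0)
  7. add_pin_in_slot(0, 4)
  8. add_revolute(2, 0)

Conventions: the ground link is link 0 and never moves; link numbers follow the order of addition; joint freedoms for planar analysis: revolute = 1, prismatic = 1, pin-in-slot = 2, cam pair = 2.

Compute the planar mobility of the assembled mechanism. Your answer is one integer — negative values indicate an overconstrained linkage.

link 0 = ground. State L|J1|J2 = 1|0|0
+link1  2|0|0
+link2  3|0|0
+link3  4|0|0
C(2,3) f=2→J2  4|0|1
+link4  5|0|1
PS(1,0) f=2→J2  5|0|2
PS(0,4) f=2→J2  5|0|3
R(2,0) f=1→J1  5|1|3
M = 3(5−1)−2·1−3 = 12−2−3 = 7

M = 7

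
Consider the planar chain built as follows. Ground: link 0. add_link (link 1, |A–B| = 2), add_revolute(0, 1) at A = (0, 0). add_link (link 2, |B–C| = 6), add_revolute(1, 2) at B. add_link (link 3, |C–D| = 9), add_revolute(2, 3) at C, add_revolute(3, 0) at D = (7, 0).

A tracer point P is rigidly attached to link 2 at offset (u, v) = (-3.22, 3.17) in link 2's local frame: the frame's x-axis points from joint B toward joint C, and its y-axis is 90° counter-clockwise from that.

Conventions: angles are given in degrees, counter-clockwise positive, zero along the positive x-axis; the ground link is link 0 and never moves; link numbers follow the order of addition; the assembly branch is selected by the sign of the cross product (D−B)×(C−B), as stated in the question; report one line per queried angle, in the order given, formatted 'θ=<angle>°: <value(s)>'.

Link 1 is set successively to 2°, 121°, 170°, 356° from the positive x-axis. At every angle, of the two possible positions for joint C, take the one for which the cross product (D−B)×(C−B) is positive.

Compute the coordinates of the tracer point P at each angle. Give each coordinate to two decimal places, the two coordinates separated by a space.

A=(0,0), D=(7.00,0)
θ=2°: B = A + 2.00·(cos2°, sin2°) = (1.9988, 0.0698)
θ=2°: |BD| = 5.0017
θ=2°: circle(B,6.00) ∩ circle(D,9.00): a=-1.9976, h=5.6577
θ=2°:   candidates: C₊=(0.0803,5.7548) cross=28.298; C₋=(-0.0776,-5.5595) cross=-28.298
θ=2°:   branch + wants cross > 0 → take C=(0.0803,5.7548) (cross=28.298)
θ=2°: ex = (C−B)/|BC| = (-0.3197,0.9475); ey = (-0.9475,-0.3197)
θ=2°: P = B + -3.22·ex + 3.17·ey = (0.0248,-3.9948)
θ=121°: B = A + 2.00·(cos121°, sin121°) = (-1.0301, 1.7143)
θ=121°: |BD| = 8.2110
θ=121°: circle(B,6.00) ∩ circle(D,9.00): a=1.3653, h=5.8426
θ=121°:   candidates: C₊=(1.5250,7.1431) cross=47.974; C₋=(-0.9147,-4.2846) cross=-47.974
θ=121°:   branch + wants cross > 0 → take C=(1.5250,7.1431) (cross=47.974)
θ=121°: ex = (C−B)/|BC| = (0.4258,0.9048); ey = (-0.9048,0.4258)
θ=121°: P = B + -3.22·ex + 3.17·ey = (-5.2695,0.1508)
θ=170°: B = A + 2.00·(cos170°, sin170°) = (-1.9696, 0.3473)
θ=170°: |BD| = 8.9763
θ=170°: circle(B,6.00) ∩ circle(D,9.00): a=1.9816, h=5.6633
θ=170°:   candidates: C₊=(0.2296,5.9297) cross=50.836; C₋=(-0.2086,-5.3885) cross=-50.836
θ=170°:   branch + wants cross > 0 → take C=(0.2296,5.9297) (cross=50.836)
θ=170°: ex = (C−B)/|BC| = (0.3665,0.9304); ey = (-0.9304,0.3665)
θ=170°: P = B + -3.22·ex + 3.17·ey = (-6.0992,-1.4867)
θ=356°: B = A + 2.00·(cos356°, sin356°) = (1.9951, -0.1395)
θ=356°: |BD| = 5.0068
θ=356°: circle(B,6.00) ∩ circle(D,9.00): a=-1.9905, h=5.6602
θ=356°:   candidates: C₊=(-0.1523,5.4630) cross=28.340; C₋=(0.1632,-5.8530) cross=-28.340
θ=356°:   branch + wants cross > 0 → take C=(-0.1523,5.4630) (cross=28.340)
θ=356°: ex = (C−B)/|BC| = (-0.3579,0.9338); ey = (-0.9338,-0.3579)
θ=356°: P = B + -3.22·ex + 3.17·ey = (0.1876,-4.2808)

θ=2°: 0.02 -3.99
θ=121°: -5.27 0.15
θ=170°: -6.10 -1.49
θ=356°: 0.19 -4.28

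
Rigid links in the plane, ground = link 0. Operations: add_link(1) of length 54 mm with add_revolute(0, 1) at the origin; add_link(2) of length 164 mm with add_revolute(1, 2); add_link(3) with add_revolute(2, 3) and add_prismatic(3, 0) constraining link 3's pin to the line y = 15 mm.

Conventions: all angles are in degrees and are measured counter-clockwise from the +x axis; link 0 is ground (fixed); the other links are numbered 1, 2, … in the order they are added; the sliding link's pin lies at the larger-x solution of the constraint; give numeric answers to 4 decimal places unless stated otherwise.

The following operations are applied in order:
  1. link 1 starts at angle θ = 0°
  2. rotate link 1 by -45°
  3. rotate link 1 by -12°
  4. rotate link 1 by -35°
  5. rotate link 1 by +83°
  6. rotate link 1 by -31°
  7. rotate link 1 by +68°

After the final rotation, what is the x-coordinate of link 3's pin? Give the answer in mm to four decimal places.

geometry: r = 54 mm, L = 164 mm, e = 15 mm; θ starts at 0°
rotate link 1 by -45°: θ ← 0° -45° = -45°
rotate link 1 by -12°: θ ← -45° -12° = -57°
rotate link 1 by -35°: θ ← -57° -35° = -92°
rotate link 1 by +83°: θ ← -92° +83° = -9°
rotate link 1 by -31°: θ ← -9° -31° = -40°
rotate link 1 by +68°: θ ← -40° +68° = 28°
crank pin P = (r cos θ, r sin θ) = (47.679170, 25.351464)
h = r sin θ − e = 25.351464 − 15 = 10.351464
x = r cos θ + √(L² − h²) = 47.679170 + 163.672989 = 211.352159

211.3522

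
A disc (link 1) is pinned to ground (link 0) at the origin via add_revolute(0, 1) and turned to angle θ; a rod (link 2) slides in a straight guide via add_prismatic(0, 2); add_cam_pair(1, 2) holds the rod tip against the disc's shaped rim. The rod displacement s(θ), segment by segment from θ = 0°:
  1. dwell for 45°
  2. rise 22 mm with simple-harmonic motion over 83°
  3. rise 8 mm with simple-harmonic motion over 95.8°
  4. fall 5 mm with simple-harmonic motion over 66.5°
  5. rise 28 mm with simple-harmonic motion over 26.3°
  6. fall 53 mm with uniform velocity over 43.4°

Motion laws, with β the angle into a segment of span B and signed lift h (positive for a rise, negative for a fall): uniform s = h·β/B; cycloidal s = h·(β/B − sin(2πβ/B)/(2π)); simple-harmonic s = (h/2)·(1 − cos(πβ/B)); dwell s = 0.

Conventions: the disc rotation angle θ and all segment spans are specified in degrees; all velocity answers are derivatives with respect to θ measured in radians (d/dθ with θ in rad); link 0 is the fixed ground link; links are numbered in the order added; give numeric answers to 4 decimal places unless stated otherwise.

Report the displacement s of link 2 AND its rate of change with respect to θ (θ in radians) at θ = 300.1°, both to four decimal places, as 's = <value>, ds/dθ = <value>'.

segment 1 (0° to 45°, dwell): s unchanged at 0.0000
segment 2 (45° to 128°, simple-harmonic, h = 22) is passed completely: s = 0.0000 + (22) = 22.0000
segment 3 (128° to 223.8°, simple-harmonic, h = 8) is passed completely: s = 22.0000 + (8) = 30.0000
segment 4 (223.8° to 290.3°, simple-harmonic, h = -5) is passed completely: s = 30.0000 + (-5) = 25.0000
θ = 300.1° falls in segment 5 (290.3° to 316.6°, simple-harmonic, h = 28): β = 300.1 − 290.3 = 9.8°, B = 26.3°; Δs = 28/2·(1 − cos(π·0.3726)) = 8.5460; s = 25.0000 + 8.5460 = 33.5460
velocity in seg [290.3°–316.6°] (simple-harmonic), θ in radians: β = 9.8° = 0.1710 rad, B = 26.3° = 0.4590 rad; ds/dθ = (πh/(2B)) sin(πβ/B) = (π·28/(2·0.4590)) sin(π·0.3726) = 88.247601 mm/rad

s = 33.5460, ds/dθ = 88.2476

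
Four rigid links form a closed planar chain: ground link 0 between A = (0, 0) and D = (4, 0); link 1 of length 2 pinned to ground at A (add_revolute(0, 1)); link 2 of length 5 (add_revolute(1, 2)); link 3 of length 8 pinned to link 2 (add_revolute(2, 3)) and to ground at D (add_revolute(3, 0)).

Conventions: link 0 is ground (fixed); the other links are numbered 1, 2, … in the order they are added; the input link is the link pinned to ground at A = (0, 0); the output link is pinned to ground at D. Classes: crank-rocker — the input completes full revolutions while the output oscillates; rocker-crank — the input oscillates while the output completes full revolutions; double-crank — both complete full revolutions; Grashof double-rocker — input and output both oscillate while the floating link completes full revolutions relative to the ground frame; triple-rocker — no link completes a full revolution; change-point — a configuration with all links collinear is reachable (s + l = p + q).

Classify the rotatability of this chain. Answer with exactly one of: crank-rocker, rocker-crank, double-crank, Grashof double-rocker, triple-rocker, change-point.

lengths: ground=4, input=2, coupler=5, output=8
sorted: s=2 (shortest), l=8 (longest), p+q=9
s + l = 10 vs p + q = 9
s + l > p + q → non-Grashof → no link fully rotates → triple-rocker

triple-rocker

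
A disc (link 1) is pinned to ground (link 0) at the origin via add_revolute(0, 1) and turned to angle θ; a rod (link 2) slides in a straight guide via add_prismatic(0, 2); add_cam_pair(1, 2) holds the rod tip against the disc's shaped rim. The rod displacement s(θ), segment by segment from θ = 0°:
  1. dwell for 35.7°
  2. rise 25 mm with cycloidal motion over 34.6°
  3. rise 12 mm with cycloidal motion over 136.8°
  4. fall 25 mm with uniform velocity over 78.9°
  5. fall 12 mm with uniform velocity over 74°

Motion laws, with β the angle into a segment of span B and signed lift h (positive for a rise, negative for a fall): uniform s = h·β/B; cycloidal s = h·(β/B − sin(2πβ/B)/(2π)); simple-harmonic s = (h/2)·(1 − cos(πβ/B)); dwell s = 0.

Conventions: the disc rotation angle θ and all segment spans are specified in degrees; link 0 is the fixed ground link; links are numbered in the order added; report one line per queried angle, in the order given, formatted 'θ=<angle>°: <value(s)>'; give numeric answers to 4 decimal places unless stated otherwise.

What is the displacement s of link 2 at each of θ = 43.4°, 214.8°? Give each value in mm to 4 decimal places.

segment 1 (0° to 35.7°, dwell): s unchanged at 0.0000
θ = 43.4° falls in segment 2 (35.7° to 70.3°, cycloidal, h = 25): β = 43.4 − 35.7 = 7.7°, B = 34.6°; Δs = 25·(0.2225 − sin(2π·0.2225)/(2π)) = 1.6438; s = 0.0000 + 1.6438 = 1.6438
segment 2 (35.7° to 70.3°, cycloidal, h = 25) is passed completely: s = 0.0000 + (25) = 25.0000
segment 3 (70.3° to 207.1°, cycloidal, h = 12) is passed completely: s = 25.0000 + (12) = 37.0000
θ = 214.8° falls in segment 4 (207.1° to 286°, uniform, h = -25): β = 214.8 − 207.1 = 7.7°, B = 78.9°; Δs = -25·7.7/78.9 = -2.4398; s = 37.0000 − 2.4398 = 34.5602

θ=43.4°: 1.6438
θ=214.8°: 34.5602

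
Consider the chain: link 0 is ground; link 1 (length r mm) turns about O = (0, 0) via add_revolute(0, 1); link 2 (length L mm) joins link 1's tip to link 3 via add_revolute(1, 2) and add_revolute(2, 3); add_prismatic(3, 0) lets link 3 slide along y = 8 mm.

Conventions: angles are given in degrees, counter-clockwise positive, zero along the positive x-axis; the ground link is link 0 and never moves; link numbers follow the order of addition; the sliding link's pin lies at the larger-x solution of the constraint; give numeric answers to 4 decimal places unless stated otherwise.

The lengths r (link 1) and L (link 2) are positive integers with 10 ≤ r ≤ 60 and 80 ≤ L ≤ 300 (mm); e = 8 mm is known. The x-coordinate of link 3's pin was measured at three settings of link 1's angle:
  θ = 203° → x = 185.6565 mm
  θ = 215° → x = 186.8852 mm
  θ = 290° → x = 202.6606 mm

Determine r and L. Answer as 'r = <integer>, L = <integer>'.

constraint per measurement: (x − r cos θ)² + (r sin θ − e)² = L²
subtracting the θ₁ and θ₂ equations cancels the r² and L² terms:
r = (x₁² − x₂²) / (2[(x₁cos θ₁ + e sin θ₁) − (x₂cos θ₂ + e sin θ₂)]) = 14.0003 → r = 14
L² = (x₁ − r cos θ₁)² + (r sin θ₁ − e)² = 39600.9956 → L = 199.0000 → L = 199
check at θ₃=290°: x = 202.6606 (printed 202.6606) ✓

r = 14, L = 199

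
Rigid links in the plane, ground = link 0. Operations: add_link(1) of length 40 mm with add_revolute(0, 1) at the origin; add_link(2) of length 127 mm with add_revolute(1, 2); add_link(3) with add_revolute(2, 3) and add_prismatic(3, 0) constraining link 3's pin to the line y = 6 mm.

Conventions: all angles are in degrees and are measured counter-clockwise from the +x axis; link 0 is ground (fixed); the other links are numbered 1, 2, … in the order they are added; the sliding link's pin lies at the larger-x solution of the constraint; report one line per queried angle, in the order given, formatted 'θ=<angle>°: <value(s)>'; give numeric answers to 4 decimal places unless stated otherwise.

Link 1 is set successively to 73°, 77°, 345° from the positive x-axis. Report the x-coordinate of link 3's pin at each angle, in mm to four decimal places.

geometry: r = 40 mm, L = 127 mm, e = 6 mm
θ=73°: crank pin P = (r cos θ, r sin θ) = (11.694868, 38.252190)
θ=73°: h = r sin θ − e = 38.252190 − 6 = 32.252190
θ=73°: x = r cos θ + √(L² − h²) = 11.694868 + 122.836461 = 134.531329
θ=77°: crank pin P = (r cos θ, r sin θ) = (8.998042, 38.974803)
θ=77°: h = r sin θ − e = 38.974803 − 6 = 32.974803
θ=77°: x = r cos θ + √(L² − h²) = 8.998042 + 122.644455 = 131.642497
θ=345°: crank pin P = (r cos θ, r sin θ) = (38.637033, -10.352762)
θ=345°: h = r sin θ − e = -10.352762 − 6 = -16.352762
θ=345°: x = r cos θ + √(L² − h²) = 38.637033 + 125.942793 = 164.579826

θ=73°: 134.5313
θ=77°: 131.6425
θ=345°: 164.5798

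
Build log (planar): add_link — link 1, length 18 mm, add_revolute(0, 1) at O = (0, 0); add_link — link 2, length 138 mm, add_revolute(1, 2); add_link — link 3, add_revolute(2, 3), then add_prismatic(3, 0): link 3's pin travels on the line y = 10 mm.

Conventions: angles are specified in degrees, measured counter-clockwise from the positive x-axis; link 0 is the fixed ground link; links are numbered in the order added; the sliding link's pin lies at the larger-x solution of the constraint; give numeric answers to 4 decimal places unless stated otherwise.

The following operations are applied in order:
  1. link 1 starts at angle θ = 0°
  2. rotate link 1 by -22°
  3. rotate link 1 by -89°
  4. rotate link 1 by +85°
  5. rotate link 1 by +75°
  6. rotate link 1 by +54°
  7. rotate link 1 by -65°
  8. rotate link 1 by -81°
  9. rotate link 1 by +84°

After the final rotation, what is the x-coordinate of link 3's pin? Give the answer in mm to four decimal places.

geometry: r = 18 mm, L = 138 mm, e = 10 mm; θ starts at 0°
rotate link 1 by -22°: θ ← 0° -22° = -22°
rotate link 1 by -89°: θ ← -22° -89° = -111°
rotate link 1 by +85°: θ ← -111° +85° = -26°
rotate link 1 by +75°: θ ← -26° +75° = 49°
rotate link 1 by +54°: θ ← 49° +54° = 103°
rotate link 1 by -65°: θ ← 103° -65° = 38°
rotate link 1 by -81°: θ ← 38° -81° = -43°
rotate link 1 by +84°: θ ← -43° +84° = 41°
crank pin P = (r cos θ, r sin θ) = (13.584772, 11.809063)
h = r sin θ − e = 11.809063 − 10 = 1.809063
x = r cos θ + √(L² − h²) = 13.584772 + 137.988142 = 151.572914

151.5729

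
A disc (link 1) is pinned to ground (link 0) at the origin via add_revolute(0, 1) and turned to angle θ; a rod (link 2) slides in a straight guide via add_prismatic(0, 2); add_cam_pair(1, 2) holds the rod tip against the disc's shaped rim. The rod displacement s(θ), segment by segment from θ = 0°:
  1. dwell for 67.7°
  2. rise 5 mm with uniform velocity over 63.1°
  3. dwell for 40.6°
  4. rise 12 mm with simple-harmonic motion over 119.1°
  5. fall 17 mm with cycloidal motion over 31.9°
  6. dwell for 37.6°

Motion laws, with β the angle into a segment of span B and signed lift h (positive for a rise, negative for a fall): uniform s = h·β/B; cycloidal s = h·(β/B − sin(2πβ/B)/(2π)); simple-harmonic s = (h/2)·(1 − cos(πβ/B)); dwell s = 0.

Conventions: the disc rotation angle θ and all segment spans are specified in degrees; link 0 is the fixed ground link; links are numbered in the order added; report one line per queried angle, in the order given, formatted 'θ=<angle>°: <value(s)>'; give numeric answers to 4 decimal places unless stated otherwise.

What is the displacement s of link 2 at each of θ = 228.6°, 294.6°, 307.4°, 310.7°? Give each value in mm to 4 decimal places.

segment 1 (0° to 67.7°, dwell): s unchanged at 0.0000
segment 2 (67.7° to 130.8°, uniform, h = 5) is passed completely: s = 0.0000 + (5) = 5.0000
segment 3 (130.8° to 171.4°, dwell): s unchanged at 5.0000
θ = 228.6° falls in segment 4 (171.4° to 290.5°, simple-harmonic, h = 12): β = 228.6 − 171.4 = 57.2°, B = 119.1°; Δs = 12/2·(1 − cos(π·0.4803)) = 5.6283; s = 5.0000 + 5.6283 = 10.6283
segment 4 (171.4° to 290.5°, simple-harmonic, h = 12) is passed completely: s = 5.0000 + (12) = 17.0000
θ = 294.6° falls in segment 5 (290.5° to 322.4°, cycloidal, h = -17): β = 294.6 − 290.5 = 4.1°, B = 31.9°; Δs = -17·(0.1285 − sin(2π·0.1285)/(2π)) = -0.2299; s = 17.0000 − 0.2299 = 16.7701
θ = 307.4° falls in segment 5 (290.5° to 322.4°, cycloidal, h = -17): β = 307.4 − 290.5 = 16.9°, B = 31.9°; Δs = -17·(0.5298 − sin(2π·0.5298)/(2π)) = -9.5096; s = 17.0000 − 9.5096 = 7.4904
θ = 310.7° falls in segment 5 (290.5° to 322.4°, cycloidal, h = -17): β = 310.7 − 290.5 = 20.2°, B = 31.9°; Δs = -17·(0.6332 − sin(2π·0.6332)/(2π)) = -12.7744; s = 17.0000 − 12.7744 = 4.2256

θ=228.6°: 10.6283
θ=294.6°: 16.7701
θ=307.4°: 7.4904
θ=310.7°: 4.2256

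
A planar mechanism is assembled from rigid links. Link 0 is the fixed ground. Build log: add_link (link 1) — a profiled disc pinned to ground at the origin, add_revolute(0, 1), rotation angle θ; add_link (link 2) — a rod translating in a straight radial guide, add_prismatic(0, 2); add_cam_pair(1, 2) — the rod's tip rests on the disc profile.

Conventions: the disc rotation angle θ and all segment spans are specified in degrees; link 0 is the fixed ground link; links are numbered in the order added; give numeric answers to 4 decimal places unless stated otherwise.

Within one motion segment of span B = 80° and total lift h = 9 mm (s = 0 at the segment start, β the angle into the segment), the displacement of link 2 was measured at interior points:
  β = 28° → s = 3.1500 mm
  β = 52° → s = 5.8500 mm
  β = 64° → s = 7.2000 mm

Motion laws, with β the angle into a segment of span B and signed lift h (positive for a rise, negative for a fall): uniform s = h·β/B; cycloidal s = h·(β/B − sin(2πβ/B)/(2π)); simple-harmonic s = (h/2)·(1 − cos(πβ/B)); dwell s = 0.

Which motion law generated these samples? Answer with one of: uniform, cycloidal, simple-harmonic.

candidates at β/B = r: uniform s = h·r (linear in β); cycloidal s = h·(r − sin(2πr)/(2π)); simple-harmonic s = (h/2)(1 − cos(πr))
β=28°: printed 3.1500 | uniform 3.1500, cycloidal 1.9912, simple-harmonic 2.4570
β=52°: printed 5.8500 | uniform 5.8500, cycloidal 7.0088, simple-harmonic 6.5430
β=64°: printed 7.2000 | uniform 7.2000, cycloidal 8.5623, simple-harmonic 8.1406
only one law matches every sample → uniform

uniform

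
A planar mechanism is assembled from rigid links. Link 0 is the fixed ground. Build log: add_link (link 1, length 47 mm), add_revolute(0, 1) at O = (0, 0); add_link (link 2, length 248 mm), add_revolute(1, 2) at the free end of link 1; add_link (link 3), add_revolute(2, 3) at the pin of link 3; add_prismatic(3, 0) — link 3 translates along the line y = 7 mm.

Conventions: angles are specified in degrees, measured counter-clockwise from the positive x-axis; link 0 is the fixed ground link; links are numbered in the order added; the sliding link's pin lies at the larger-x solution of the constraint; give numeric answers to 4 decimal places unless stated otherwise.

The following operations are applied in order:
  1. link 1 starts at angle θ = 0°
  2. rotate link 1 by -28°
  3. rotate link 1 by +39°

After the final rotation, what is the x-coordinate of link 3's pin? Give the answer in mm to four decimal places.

geometry: r = 47 mm, L = 248 mm, e = 7 mm; θ starts at 0°
rotate link 1 by -28°: θ ← 0° -28° = -28°
rotate link 1 by +39°: θ ← -28° +39° = 11°
crank pin P = (r cos θ, r sin θ) = (46.136478, 8.968023)
h = r sin θ − e = 8.968023 − 7 = 1.968023
x = r cos θ + √(L² − h²) = 46.136478 + 247.992191 = 294.128669

294.1287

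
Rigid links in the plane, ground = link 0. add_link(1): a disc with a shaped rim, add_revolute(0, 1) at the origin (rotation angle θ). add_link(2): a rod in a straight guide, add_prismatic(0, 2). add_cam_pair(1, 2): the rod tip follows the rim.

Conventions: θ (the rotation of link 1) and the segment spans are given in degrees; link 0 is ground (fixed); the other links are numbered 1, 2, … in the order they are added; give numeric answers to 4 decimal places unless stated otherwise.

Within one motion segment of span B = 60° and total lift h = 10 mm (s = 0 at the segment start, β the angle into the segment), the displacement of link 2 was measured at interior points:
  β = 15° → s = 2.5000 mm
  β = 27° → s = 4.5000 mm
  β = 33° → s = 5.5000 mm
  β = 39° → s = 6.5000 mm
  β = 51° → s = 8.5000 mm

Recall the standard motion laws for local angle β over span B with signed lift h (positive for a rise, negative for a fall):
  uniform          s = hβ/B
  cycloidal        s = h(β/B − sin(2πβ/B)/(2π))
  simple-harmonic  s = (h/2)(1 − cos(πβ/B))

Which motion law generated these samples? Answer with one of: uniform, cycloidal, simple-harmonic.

candidates at β/B = r: uniform s = h·r (linear in β); cycloidal s = h·(r − sin(2πr)/(2π)); simple-harmonic s = (h/2)(1 − cos(πr))
β=15°: printed 2.5000 | uniform 2.5000, cycloidal 0.9085, simple-harmonic 1.4645
β=27°: printed 4.5000 | uniform 4.5000, cycloidal 4.0082, simple-harmonic 4.2178
β=33°: printed 5.5000 | uniform 5.5000, cycloidal 5.9918, simple-harmonic 5.7822
β=39°: printed 6.5000 | uniform 6.5000, cycloidal 7.7876, simple-harmonic 7.2700
β=51°: printed 8.5000 | uniform 8.5000, cycloidal 9.7876, simple-harmonic 9.4550
only one law matches every sample → uniform

uniform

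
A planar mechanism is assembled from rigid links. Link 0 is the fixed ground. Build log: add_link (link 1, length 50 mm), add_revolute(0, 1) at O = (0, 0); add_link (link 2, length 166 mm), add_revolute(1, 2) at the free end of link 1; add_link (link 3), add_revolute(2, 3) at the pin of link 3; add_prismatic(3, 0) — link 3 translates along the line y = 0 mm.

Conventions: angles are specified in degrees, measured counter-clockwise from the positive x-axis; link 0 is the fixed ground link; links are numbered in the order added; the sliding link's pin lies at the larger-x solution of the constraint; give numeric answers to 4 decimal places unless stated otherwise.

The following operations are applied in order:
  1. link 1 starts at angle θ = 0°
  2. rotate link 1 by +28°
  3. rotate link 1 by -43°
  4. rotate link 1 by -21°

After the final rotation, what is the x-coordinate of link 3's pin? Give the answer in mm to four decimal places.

geometry: r = 50 mm, L = 166 mm, e = 0 mm; θ starts at 0°
rotate link 1 by +28°: θ ← 0° +28° = 28°
rotate link 1 by -43°: θ ← 28° -43° = -15°
rotate link 1 by -21°: θ ← -15° -21° = -36°
crank pin P = (r cos θ, r sin θ) = (40.450850, -29.389263)
h = r sin θ − e = -29.389263 − 0 = -29.389263
x = r cos θ + √(L² − h²) = 40.450850 + 163.377695 = 203.828545

203.8285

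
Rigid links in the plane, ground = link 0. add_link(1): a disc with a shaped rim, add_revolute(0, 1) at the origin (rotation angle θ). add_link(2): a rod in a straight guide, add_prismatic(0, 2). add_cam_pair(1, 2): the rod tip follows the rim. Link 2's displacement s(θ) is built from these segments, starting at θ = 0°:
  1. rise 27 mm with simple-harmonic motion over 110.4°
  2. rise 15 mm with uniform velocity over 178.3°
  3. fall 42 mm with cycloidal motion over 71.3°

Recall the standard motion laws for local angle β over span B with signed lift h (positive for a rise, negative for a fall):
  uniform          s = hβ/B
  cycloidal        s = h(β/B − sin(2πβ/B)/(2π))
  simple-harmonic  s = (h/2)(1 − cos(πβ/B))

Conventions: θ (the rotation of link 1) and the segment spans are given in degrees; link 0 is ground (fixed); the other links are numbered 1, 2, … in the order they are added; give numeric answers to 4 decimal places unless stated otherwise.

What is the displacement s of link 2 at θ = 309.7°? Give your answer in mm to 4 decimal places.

segment 1 (0° to 110.4°, simple-harmonic, h = 27) is passed completely: s = 0.0000 + (27) = 27.0000
segment 2 (110.4° to 288.7°, uniform, h = 15) is passed completely: s = 27.0000 + (15) = 42.0000
θ = 309.7° falls in segment 3 (288.7° to 360°, cycloidal, h = -42): β = 309.7 − 288.7 = 21°, B = 71.3°; Δs = -42·(0.2945 − sin(2π·0.2945)/(2π)) = -5.9457; s = 42.0000 − 5.9457 = 36.0543

36.0543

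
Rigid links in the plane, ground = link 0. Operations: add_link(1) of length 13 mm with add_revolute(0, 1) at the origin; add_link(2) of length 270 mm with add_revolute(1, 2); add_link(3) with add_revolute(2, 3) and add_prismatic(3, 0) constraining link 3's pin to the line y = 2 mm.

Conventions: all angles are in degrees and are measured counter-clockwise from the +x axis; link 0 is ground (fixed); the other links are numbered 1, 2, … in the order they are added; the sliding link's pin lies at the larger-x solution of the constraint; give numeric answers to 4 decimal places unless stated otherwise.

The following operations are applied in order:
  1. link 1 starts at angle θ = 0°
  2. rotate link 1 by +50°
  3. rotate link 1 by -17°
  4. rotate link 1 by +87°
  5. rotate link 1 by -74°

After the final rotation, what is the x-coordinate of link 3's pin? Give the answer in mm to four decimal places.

geometry: r = 13 mm, L = 270 mm, e = 2 mm; θ starts at 0°
rotate link 1 by +50°: θ ← 0° +50° = 50°
rotate link 1 by -17°: θ ← 50° -17° = 33°
rotate link 1 by +87°: θ ← 33° +87° = 120°
rotate link 1 by -74°: θ ← 120° -74° = 46°
crank pin P = (r cos θ, r sin θ) = (9.030559, 9.351417)
h = r sin θ − e = 9.351417 − 2 = 7.351417
x = r cos θ + √(L² − h²) = 9.030559 + 269.899901 = 278.930460

278.9305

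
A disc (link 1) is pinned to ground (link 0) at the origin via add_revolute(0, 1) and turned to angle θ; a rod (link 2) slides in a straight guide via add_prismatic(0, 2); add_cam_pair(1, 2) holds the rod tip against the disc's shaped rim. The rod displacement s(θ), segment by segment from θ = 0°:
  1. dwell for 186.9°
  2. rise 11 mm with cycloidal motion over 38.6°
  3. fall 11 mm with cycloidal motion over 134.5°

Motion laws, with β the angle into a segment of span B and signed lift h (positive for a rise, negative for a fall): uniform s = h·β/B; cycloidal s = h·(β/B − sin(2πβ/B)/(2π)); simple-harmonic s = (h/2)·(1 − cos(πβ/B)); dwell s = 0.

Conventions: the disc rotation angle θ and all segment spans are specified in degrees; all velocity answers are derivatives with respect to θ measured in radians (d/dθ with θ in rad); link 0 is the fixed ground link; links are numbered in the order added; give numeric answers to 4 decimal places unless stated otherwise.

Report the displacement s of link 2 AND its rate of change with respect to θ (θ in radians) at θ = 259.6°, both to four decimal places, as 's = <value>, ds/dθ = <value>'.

segment 1 (0° to 186.9°, dwell): s unchanged at 0.0000
segment 2 (186.9° to 225.5°, cycloidal, h = 11) is passed completely: s = 0.0000 + (11) = 11.0000
θ = 259.6° falls in segment 3 (225.5° to 360°, cycloidal, h = -11): β = 259.6 − 225.5 = 34.1°, B = 134.5°; Δs = -11·(0.2535 − sin(2π·0.2535)/(2π)) = -1.0386; s = 11.0000 − 1.0386 = 9.9614
velocity in seg [225.5°–360°] (cycloidal), θ in radians: β = 34.1° = 0.5952 rad, B = 134.5° = 2.3475 rad; ds/dθ = (h/B)(1 − cos(2πβ/B)) = ((-11)/2.3475)(1 − cos(2π·0.2535)) = -4.789870 mm/rad

s = 9.9614, ds/dθ = -4.7899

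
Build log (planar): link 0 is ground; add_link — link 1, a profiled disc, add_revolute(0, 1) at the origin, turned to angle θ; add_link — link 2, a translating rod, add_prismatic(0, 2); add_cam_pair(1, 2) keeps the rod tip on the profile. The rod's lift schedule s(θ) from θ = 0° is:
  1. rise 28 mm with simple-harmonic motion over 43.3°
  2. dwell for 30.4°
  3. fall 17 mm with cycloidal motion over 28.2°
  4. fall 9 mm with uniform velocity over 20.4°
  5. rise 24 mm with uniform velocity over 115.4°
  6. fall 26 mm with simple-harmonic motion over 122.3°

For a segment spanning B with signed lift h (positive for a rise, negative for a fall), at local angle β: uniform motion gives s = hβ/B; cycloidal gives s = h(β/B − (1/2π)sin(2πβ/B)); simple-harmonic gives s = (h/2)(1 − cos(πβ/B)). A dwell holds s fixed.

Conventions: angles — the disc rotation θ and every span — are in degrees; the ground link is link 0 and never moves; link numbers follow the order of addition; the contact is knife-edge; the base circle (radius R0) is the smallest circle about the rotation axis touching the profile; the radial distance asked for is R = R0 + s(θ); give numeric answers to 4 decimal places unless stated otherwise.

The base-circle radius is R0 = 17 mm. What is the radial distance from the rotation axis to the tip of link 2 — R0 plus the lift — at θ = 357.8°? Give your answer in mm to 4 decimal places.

seg 1 [0°–43.3°] simple-harmonic, h=28: full span → s += 28 → s = 28.0000
seg 2 [43.3°–73.7°] dwell: s stays 28.0000
seg 3 [73.7°–101.9°] cycloidal, h=-17: full span → s += -17 → s = 11.0000
seg 4 [101.9°–122.3°] uniform, h=-9: full span → s += -9 → s = 2.0000
seg 5 [122.3°–237.7°] uniform, h=24: full span → s += 24 → s = 26.0000
seg 6 [237.7°–360°] simple-harmonic, h=-26: θ=357.8° here. β=120.1, B=122.3. -26/2·(1 − cos(π·0.9820)) = -25.9792 → s = 0.0208
R = R0 + s = 17 + 0.0208 = 17.0208

17.0208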